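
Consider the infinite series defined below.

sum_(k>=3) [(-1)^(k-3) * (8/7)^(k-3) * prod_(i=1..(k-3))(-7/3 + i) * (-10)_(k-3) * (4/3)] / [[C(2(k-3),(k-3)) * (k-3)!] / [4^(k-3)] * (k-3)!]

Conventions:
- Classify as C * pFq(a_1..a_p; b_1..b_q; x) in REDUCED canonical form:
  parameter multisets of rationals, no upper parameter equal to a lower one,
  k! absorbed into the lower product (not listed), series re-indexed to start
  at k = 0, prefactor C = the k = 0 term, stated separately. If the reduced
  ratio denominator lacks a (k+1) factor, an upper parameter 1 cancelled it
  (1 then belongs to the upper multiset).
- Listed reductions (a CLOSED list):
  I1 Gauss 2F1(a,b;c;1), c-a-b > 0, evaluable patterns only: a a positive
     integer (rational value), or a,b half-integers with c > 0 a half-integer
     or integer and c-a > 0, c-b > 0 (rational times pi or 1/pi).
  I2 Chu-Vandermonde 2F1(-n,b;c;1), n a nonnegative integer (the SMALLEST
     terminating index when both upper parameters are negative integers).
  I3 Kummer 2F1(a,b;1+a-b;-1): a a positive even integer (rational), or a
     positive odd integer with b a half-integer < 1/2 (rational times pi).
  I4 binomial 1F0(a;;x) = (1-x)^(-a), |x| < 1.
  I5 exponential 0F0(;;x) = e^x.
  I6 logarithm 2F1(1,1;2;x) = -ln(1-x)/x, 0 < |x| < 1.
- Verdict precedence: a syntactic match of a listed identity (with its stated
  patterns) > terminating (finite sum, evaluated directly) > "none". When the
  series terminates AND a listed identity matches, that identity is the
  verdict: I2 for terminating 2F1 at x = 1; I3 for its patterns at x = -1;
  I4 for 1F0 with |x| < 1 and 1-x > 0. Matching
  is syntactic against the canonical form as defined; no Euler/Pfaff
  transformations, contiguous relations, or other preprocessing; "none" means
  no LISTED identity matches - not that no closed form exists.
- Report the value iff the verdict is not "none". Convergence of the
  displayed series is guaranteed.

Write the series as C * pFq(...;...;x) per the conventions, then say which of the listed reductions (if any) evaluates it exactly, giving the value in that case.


This is 4/3 * 2F1(-10, -4/3; 1/2; -8/7) in reduced canonical form. Verdict: terminating - the sum ends at index 10 because -10 is a negative integer; exact evaluation follows. Exact value: 140869184496404364604/1001143136192602221.

Key step: with t_0 = 4/3, the lower central binomial (C = 4/3) hides (1/2)_k.
Term ratio: r(k) = (-8/7) * (k-10) (k-4/3) / [(k+1/2) (k+1)] - poly over poly, x = (-8/7) from leading terms; C = 4/3 at k = 0.


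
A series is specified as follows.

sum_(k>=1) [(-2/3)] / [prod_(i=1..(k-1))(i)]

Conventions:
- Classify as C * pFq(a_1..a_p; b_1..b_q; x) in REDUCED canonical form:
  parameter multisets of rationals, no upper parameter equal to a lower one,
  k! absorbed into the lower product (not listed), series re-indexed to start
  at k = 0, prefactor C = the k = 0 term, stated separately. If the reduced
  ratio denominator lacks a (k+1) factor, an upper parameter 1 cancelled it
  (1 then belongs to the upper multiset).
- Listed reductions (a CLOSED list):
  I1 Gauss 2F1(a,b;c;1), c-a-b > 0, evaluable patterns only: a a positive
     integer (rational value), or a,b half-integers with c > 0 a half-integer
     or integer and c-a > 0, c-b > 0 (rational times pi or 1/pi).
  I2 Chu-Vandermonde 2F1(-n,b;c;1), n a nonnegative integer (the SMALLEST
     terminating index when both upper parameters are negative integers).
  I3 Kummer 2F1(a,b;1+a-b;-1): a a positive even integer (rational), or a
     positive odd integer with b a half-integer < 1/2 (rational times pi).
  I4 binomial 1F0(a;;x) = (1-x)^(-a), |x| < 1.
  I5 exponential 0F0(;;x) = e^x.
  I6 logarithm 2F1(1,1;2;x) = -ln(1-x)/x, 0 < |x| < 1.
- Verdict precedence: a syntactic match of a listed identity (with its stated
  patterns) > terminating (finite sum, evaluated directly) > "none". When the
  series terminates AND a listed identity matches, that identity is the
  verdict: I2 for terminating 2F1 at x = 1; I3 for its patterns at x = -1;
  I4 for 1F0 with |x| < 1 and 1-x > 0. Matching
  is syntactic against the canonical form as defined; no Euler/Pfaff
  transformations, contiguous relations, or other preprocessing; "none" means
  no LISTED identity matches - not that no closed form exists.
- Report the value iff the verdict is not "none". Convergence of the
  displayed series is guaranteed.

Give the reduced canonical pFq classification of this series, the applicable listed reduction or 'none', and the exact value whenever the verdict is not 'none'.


Canonical form: C = -2/3 times 0F0 with upper {-}, lower {-}, x = 1. Verdict: this is the I5 exponential reduction (the 0F0 exponential series at x = 1). Exact value: (-2/3) * e^(1).

First insight: from the first term -2/3: the product of the first k integers (C = -2/3) is k!.
Ratio: r(k) = 1 * 1 / [(k+1)] ; factor over Q: parameters, x = 1, and C = -2/3.


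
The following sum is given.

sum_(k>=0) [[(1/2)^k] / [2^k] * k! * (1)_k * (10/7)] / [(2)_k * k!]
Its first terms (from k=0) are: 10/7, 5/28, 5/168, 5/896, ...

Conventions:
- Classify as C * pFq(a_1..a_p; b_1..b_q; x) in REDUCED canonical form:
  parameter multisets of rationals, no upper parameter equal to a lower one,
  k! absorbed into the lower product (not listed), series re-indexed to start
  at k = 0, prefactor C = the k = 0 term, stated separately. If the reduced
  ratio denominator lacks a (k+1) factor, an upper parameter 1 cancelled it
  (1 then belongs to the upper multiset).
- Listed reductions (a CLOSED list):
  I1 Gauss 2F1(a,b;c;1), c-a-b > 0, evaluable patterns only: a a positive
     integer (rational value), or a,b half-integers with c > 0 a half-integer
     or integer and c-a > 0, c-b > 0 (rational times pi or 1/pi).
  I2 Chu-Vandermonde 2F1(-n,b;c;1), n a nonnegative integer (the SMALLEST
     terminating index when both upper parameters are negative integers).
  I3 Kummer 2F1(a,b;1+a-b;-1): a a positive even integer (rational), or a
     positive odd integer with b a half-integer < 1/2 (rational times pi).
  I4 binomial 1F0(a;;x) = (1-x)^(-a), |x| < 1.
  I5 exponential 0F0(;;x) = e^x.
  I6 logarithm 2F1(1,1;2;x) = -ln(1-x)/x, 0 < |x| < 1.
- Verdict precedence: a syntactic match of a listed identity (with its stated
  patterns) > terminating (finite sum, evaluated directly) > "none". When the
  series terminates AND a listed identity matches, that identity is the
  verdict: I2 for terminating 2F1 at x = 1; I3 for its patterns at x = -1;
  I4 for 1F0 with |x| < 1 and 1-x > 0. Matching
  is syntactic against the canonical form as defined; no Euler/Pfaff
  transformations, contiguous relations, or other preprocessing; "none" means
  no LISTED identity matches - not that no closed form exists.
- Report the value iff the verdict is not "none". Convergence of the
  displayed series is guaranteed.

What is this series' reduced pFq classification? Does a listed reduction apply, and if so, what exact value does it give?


The series (x = 1/4) is 2F1: upper {1, 1}, lower {2}, prefactor 10/7. Verdict: the logarithmic series (I6) fires (the logarithm: parameters (1,1;2), x = 1/4). Value: (-40/7) * ln(3/4).

Structural cue: x = (1/4) and the two k-th powers (C = 10/7, x = 1/4) combine into one argument.
Ratio: r(k) = (1/4) * (k+1) (k+1) / [(k+2) (k+1)] - rational; roots negated = parameters, x = (1/4), C = 10/7.


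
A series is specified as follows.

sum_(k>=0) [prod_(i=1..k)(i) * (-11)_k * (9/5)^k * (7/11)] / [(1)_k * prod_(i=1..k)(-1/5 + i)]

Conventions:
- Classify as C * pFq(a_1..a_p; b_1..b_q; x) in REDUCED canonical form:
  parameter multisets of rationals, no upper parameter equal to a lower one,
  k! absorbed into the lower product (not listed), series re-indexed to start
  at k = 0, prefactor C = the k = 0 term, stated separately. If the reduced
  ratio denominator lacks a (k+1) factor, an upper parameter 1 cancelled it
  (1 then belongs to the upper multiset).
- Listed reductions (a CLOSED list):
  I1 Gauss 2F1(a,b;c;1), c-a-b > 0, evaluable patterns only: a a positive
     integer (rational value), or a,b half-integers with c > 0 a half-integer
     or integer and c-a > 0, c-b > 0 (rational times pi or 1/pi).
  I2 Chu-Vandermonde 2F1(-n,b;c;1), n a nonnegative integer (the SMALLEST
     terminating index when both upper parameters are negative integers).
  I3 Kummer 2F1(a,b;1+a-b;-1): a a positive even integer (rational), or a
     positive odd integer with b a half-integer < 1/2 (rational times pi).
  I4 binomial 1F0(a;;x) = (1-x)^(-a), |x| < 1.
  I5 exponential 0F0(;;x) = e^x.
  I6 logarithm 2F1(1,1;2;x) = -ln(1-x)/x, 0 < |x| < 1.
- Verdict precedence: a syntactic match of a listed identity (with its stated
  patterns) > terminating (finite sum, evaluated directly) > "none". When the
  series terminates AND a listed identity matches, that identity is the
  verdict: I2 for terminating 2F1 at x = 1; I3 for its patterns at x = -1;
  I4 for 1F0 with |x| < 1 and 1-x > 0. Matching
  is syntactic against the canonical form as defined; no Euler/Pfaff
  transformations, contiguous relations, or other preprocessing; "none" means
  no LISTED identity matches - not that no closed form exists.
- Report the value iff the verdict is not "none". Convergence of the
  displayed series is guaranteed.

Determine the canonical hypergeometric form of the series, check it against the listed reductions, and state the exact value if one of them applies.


Classification (C = 7/11): 2F1 with upper {-11, 1}, lower {4/5}, argument x = 9/5. Verdict: terminating. (-11)_k vanishes past k = 11, leaving a 12-term sum, computed directly. Its exact value is -2400445/18752734.

First insight: t_0 = 7/11 here, and the lower running product (C = 7/11) is a rising factorial.
Term ratio: r(k) = (9/5) * (k-11) (k+1) / [(k+4/5) (k+1)] - rational in k, leading ratio (9/5); with t_0 = 7/11, classification follows.


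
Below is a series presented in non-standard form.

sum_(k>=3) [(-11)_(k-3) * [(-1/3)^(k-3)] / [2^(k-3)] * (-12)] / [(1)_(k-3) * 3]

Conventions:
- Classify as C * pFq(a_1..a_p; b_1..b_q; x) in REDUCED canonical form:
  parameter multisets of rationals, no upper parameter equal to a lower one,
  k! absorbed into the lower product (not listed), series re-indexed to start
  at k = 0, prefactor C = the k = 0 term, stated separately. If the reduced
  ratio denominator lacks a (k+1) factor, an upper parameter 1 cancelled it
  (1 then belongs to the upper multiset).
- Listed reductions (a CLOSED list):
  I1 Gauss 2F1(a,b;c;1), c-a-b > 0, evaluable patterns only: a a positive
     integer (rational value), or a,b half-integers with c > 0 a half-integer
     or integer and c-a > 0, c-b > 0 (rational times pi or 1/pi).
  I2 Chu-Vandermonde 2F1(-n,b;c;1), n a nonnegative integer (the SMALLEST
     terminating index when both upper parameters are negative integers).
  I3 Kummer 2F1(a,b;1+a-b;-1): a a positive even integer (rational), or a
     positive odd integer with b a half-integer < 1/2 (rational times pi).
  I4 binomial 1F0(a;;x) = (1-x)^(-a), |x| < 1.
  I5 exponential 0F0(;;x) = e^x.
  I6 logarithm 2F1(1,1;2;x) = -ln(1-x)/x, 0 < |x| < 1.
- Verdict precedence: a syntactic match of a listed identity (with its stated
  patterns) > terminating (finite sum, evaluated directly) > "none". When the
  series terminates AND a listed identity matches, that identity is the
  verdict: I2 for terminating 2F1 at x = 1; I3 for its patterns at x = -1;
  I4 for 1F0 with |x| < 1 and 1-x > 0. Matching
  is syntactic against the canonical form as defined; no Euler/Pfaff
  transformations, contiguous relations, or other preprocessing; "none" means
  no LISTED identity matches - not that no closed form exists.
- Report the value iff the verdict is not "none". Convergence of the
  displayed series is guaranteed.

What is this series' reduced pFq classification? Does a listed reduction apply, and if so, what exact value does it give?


x = -1/6 here; the reduced form reads 1F0, upper {-11}, lower {-}, C = -4. Verdict: this is binomial (I4) (the 1F0 binomial series: exponent 11, x = -1/6). Value: -1977326743/90699264.

Key observation: t_0 being -4, the constant factors (prefactor -4) combine into one prefactor.
Adjacent-term ratio: r(k) = (-1/6) * (k-11) / [(k+1)] - rational in k. x = (-1/6); t_0 = -4; negate the roots.


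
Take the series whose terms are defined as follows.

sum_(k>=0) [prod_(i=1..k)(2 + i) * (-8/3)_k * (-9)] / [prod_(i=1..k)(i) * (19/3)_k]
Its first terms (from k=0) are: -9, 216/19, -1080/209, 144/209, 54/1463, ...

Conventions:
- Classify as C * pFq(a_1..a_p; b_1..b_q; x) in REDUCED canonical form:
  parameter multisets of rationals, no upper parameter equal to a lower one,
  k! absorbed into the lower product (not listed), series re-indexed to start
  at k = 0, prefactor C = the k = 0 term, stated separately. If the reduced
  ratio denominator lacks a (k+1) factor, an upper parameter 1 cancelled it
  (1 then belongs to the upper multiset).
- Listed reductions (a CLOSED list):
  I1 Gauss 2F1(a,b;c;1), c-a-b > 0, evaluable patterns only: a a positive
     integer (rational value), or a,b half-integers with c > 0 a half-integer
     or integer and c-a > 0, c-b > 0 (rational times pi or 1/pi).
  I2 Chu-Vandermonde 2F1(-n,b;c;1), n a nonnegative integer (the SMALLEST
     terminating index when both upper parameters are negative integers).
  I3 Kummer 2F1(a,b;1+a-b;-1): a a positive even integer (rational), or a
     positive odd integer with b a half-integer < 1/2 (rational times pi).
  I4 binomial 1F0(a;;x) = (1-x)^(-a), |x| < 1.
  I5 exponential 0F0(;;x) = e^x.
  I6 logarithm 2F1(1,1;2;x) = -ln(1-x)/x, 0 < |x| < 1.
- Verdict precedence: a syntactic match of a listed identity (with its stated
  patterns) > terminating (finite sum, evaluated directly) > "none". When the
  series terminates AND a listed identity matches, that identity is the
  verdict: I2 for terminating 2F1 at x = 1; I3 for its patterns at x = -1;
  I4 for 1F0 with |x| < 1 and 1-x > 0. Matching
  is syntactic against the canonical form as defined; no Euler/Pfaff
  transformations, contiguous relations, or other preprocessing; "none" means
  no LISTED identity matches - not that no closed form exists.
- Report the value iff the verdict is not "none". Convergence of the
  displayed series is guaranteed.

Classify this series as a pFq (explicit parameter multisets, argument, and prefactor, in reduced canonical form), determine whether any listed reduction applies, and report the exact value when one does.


With C = -9: the canonical form is 2F1(-8/3, 3; 19/3; 1). Verdict: Gauss (I1, integer-parameter pattern) applies (x = 1: the Gamma ratio telescopes since c-a-b = 6 > 0 and a = 3 in Z>0). Value: -130/63.

First insight: from the first term -9: the product of the first k integers (C = -9) is k!.
Ratio: r(k) = 1 * (k-8/3) (k+3) / [(k+19/3) (k+1)] - rational; roots negated = parameters, x = 1, C = -9.


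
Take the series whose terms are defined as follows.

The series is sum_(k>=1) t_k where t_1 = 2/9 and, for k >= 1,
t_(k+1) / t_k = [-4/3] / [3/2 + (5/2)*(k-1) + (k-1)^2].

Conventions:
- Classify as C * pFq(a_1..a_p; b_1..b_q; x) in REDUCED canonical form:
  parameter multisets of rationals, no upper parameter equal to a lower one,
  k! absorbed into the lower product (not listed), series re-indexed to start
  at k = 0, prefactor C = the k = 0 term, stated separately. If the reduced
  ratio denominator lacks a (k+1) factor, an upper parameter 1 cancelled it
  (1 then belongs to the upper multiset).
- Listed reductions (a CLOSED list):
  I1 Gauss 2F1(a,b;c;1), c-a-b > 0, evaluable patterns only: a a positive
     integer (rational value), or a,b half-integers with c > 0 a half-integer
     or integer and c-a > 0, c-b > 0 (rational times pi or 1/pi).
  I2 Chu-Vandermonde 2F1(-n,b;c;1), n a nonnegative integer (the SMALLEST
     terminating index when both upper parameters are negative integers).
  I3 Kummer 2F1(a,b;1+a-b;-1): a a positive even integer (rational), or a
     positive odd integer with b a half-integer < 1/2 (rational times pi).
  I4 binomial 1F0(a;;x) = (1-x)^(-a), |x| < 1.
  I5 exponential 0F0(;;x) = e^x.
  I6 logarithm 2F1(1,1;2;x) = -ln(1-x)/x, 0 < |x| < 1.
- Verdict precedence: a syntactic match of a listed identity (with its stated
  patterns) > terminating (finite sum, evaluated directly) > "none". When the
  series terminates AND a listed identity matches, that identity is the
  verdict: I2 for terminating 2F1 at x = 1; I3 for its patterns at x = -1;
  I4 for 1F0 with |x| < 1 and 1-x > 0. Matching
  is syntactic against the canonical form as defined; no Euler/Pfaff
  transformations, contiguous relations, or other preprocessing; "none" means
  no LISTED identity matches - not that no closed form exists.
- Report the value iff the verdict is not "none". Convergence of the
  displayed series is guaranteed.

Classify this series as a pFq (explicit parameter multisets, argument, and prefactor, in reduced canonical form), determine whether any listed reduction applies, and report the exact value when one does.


x = -4/3 here; the reduced form reads 0F1, upper {-}, lower {3/2}, C = 2/9. Verdict: none. Every listed pattern misses the 0F1 form at -4/3, upper {-}.

Structural cue: x = (-4/3) and roots of the ratio polynomials (C = 2/9) are the negated parameters.
Consecutive-term ratio: r(k) = (-4/3) * 1 / [(k+3/2) (k+1)] - poly over poly, x = (-4/3) from leading terms; C = 2/9 at k = 0.


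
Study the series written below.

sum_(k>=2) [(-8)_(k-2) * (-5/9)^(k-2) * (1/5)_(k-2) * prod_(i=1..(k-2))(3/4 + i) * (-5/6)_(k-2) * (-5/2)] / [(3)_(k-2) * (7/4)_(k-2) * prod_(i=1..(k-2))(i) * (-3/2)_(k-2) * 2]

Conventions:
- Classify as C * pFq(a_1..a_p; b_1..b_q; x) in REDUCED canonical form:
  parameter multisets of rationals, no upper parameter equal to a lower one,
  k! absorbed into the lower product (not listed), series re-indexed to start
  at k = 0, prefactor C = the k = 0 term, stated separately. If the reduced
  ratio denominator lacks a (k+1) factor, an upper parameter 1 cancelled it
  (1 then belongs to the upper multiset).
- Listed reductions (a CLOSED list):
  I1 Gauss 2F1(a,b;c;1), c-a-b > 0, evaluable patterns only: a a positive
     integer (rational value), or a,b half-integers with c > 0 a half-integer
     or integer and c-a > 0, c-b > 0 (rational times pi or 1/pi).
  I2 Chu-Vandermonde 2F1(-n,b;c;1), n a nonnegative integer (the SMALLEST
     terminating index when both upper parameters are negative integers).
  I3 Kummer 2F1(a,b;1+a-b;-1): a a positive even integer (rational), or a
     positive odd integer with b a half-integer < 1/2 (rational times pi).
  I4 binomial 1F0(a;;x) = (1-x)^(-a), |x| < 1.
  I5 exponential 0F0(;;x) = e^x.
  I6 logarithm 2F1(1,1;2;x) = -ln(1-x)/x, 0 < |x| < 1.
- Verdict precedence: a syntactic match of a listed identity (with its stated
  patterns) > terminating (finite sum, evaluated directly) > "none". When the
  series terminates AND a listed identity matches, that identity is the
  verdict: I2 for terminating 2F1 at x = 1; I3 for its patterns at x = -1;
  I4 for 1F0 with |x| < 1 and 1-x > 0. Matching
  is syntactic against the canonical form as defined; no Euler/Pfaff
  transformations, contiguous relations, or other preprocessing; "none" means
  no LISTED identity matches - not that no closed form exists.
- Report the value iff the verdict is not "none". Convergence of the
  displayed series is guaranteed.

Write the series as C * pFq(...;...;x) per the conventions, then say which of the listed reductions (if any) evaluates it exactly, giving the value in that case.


The series (x = -5/9) is 3F2: upper {-8, -5/6, 1/5}, lower {-3/2, 3}, prefactor -5/4. Verdict: terminating (-8 upstairs). 9 nonzero terms in all; added directly. Exact value: -122202379145333/91507169819844.

Key step: t_0 = -5/4 here, and the running product (C = -5/4) telescopes to a rising factorial.
Ratio: r(k) = (-5/9) * (k-8) (k-5/6) (k+1/5) / [(k-3/2) (k+3) (k+1)] - rational in k, leading ratio (-5/9); with t_0 = -5/4, classification follows.


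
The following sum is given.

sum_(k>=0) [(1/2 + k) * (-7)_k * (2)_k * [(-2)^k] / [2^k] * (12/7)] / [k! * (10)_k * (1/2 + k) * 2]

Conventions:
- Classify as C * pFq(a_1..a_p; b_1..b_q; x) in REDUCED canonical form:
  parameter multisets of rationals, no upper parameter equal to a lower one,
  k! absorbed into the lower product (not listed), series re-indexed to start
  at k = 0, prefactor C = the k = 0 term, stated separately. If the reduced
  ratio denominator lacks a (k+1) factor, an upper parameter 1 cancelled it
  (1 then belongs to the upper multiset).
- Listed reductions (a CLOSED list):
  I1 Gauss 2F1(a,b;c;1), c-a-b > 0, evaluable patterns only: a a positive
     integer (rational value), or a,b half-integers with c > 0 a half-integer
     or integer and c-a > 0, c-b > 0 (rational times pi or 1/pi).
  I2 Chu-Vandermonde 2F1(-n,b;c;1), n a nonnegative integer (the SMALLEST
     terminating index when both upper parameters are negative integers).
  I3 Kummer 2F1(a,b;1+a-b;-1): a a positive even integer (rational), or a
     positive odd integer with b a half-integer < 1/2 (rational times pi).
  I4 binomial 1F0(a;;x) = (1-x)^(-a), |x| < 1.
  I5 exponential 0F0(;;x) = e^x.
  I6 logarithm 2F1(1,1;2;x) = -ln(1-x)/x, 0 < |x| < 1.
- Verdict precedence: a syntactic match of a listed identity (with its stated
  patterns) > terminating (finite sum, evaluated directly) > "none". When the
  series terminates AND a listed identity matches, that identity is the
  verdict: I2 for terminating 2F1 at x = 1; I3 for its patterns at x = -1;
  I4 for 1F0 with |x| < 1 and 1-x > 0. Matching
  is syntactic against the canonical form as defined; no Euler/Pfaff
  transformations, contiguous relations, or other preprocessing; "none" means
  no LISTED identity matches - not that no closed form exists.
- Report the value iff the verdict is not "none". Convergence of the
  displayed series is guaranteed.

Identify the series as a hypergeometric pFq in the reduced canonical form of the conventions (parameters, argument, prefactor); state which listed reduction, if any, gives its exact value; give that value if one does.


Structural cue: t_0 being 6/7, the factor k + 1/2 cancels (top and bottom), leaving prefactor 6/7.
Ratio: r(k) = (-1) * (k-7) (k+2) / [(k+10) (k+1)] - rational; roots negated = parameters, x = (-1), C = 6/7.

With C = 6/7: the canonical form is 2F1(-7, 2; 10; -1). Verdict: the Kummer evaluation I3 fires (x = -1; c = 10 equals 1+a-b for upper {-7, 2}: listed pattern). Hence: 27/7.


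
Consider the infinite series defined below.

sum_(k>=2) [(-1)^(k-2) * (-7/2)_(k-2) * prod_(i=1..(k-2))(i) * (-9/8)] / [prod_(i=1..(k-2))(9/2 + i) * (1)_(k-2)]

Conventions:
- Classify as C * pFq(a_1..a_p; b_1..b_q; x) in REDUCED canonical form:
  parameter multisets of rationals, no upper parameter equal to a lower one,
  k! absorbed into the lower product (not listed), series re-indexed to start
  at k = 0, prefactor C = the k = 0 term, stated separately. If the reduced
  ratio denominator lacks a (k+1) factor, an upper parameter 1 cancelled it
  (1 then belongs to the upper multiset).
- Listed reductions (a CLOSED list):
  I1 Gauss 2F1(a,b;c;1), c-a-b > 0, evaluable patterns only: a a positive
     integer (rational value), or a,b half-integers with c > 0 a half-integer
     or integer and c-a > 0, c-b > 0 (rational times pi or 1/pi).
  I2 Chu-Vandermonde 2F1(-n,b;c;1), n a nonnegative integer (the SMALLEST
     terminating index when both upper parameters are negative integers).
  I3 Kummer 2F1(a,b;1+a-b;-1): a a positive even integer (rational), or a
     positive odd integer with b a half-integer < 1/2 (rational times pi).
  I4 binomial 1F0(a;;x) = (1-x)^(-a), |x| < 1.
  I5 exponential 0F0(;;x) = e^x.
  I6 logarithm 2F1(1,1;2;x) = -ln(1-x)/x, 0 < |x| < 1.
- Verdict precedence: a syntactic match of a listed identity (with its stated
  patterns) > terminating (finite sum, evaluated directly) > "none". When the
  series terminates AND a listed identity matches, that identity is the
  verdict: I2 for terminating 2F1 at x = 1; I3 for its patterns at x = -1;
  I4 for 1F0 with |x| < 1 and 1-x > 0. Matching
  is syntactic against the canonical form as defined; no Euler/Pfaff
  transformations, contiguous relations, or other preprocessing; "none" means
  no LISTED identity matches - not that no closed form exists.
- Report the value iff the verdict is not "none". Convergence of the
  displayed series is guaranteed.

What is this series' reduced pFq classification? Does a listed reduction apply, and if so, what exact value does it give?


The series (x = -1) is 2F1: upper {-7/2, 1}, lower {11/2}, prefactor -9/8. Verdict: Kummer's theorem (I3) matches (x = -1; c = 11/2 equals 1+a-b for upper {-7/2, 1}: listed pattern). Sum: (-2835/4096) * pi.

Key observation: t_0 = -9/8 here, and the running product (prefactor -9/8) telescopes to a rising factorial.
Ratio: r(k) = (-1) * (k-7/2) (k+1) / [(k+11/2) (k+1)] - rational in k, leading ratio (-1); with t_0 = -9/8, classification follows.


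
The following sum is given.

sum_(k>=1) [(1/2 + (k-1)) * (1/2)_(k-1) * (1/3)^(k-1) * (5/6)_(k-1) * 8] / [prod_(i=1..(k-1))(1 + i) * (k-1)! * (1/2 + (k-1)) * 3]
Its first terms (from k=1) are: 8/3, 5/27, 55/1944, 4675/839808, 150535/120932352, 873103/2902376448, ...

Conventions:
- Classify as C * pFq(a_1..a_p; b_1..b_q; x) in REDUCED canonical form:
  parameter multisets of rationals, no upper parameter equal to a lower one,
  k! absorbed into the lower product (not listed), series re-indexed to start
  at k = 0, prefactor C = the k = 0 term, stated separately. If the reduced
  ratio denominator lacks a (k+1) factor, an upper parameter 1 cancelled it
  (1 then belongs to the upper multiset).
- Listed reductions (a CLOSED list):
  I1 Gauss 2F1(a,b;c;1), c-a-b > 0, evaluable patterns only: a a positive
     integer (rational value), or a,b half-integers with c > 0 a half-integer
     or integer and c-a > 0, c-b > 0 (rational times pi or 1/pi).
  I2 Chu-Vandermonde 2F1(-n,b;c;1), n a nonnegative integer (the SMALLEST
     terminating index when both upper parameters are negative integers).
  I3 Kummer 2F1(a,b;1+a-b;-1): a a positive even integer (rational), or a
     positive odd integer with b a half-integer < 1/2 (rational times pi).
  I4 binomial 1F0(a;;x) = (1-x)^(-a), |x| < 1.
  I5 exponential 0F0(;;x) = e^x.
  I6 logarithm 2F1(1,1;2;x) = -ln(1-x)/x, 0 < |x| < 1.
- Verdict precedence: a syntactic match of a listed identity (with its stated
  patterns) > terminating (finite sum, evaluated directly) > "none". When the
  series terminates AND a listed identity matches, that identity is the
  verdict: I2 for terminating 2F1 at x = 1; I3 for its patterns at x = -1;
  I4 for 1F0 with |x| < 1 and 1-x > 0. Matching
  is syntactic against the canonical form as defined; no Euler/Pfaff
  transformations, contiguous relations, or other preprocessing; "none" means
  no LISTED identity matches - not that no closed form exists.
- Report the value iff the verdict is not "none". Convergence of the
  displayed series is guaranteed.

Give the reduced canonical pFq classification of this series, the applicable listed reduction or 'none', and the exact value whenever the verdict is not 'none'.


Prefactor 8/3, argument 1/3: 2F1 with upper {1/2, 5/6} over lower {2}. Verdict: none. A 2F1 with upper {1/2, 5/6} fits none of I1-I6 at x = 1/3; the sum runs forever.

The tell: from the first term 8/3: the factor k + 1/2 cancels (top and bottom), leaving C = 8/3, x = 1/3.
Consecutive-term ratio: r(k) = (1/3) * (k+1/2) (k+5/6) / [(k+2) (k+1)] - rational in k, leading ratio (1/3); with t_0 = 8/3, classification follows.


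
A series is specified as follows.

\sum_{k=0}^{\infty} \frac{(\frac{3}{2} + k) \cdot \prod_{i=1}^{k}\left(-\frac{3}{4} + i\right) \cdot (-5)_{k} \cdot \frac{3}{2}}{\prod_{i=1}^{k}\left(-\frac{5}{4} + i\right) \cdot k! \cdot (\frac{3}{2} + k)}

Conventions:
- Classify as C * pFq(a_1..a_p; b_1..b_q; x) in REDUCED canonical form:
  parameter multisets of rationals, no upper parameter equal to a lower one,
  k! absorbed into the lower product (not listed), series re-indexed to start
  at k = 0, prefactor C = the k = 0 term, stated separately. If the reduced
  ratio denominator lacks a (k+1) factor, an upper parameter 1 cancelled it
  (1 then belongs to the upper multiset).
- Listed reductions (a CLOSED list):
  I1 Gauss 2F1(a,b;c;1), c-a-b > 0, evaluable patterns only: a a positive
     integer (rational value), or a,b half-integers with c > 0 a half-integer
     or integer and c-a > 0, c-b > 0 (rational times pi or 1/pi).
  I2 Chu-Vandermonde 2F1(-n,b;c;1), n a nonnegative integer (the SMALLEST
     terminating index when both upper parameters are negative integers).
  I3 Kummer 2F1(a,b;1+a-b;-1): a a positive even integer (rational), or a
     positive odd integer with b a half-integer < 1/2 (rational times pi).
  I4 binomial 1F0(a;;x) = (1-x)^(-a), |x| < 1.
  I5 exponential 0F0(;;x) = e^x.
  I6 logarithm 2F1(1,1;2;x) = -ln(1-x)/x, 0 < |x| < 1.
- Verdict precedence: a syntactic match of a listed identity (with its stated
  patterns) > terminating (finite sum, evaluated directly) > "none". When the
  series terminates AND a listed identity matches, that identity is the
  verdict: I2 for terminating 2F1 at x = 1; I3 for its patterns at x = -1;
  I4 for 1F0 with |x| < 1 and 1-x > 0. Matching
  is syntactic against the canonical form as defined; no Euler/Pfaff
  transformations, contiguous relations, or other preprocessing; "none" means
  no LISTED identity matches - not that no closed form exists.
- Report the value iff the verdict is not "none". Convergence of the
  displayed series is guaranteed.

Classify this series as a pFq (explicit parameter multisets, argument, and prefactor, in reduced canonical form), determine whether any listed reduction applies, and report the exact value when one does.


Classification (C = \frac{3}{2}): 2F1 with upper {-5, \frac{1}{4}}, lower {-\frac{1}{4}}, argument x = 1. Verdict: the Chu-Vandermonde identity I2 applies (terminating 2F1 at x = 1 with n = 5, b = 1/4, c = -\frac{1}{4}). Hence: \frac{16}{11}.

First insight: t_0 being \frac{3}{2}, the lower running product (C = 3/2, x = 1) is a rising factorial.
Step ratio: r(k) = 1 * (k-5) (k+\frac{1}{4}) / [(k-\frac{1}{4}) (k+1)] - rational; roots negated = parameters, x = 1, C = \frac{3}{2}.


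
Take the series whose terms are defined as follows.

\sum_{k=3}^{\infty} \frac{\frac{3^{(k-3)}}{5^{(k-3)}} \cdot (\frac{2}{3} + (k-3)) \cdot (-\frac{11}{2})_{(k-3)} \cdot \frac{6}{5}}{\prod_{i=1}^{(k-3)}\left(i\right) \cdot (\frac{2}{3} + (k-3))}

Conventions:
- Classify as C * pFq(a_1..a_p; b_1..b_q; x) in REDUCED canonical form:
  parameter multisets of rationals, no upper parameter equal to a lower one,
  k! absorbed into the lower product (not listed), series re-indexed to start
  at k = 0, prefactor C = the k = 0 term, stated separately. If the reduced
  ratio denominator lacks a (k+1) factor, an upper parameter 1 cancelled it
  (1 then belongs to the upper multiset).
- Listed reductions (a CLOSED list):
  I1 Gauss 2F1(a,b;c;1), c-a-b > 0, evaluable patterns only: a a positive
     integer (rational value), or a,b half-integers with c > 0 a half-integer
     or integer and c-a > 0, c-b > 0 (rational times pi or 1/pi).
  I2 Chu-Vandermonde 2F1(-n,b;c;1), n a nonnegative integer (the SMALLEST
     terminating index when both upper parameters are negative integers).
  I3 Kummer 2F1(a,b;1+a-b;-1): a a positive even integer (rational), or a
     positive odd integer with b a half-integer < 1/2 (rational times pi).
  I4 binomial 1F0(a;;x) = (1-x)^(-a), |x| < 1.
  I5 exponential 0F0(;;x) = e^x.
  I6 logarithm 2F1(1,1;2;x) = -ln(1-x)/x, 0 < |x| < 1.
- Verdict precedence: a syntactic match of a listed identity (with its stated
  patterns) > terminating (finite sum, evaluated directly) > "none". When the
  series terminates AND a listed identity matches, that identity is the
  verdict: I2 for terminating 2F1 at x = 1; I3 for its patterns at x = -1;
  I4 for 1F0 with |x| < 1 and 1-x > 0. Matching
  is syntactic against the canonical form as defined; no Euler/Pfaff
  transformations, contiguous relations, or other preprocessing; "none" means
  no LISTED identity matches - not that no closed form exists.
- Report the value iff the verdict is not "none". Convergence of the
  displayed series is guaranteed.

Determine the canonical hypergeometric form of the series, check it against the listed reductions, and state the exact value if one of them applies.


x = \frac{3}{5} here; the reduced form reads 1F0, upper {-\frac{11}{2}}, lower {-}, C = \frac{6}{5}. Verdict: this is binomial (I4) (the 1F0 binomial series: exponent 11/2, x = \frac{3}{5}). Its exact value is \frac{6}{5} \cdot \left(\frac{2}{5}\right)^{\frac{11}{2}}.

Key observation: from the first term \frac{6}{5}: striking the common factor k + 2/3 reduces the term (C = 6/5, x = 3/5).
Adjacent-term ratio: r(k) = \frac{3}{5} * (k-\frac{11}{2}) / [(k+1)] - rational in k. x = \frac{3}{5}; t_0 = \frac{6}{5}; negate the roots.


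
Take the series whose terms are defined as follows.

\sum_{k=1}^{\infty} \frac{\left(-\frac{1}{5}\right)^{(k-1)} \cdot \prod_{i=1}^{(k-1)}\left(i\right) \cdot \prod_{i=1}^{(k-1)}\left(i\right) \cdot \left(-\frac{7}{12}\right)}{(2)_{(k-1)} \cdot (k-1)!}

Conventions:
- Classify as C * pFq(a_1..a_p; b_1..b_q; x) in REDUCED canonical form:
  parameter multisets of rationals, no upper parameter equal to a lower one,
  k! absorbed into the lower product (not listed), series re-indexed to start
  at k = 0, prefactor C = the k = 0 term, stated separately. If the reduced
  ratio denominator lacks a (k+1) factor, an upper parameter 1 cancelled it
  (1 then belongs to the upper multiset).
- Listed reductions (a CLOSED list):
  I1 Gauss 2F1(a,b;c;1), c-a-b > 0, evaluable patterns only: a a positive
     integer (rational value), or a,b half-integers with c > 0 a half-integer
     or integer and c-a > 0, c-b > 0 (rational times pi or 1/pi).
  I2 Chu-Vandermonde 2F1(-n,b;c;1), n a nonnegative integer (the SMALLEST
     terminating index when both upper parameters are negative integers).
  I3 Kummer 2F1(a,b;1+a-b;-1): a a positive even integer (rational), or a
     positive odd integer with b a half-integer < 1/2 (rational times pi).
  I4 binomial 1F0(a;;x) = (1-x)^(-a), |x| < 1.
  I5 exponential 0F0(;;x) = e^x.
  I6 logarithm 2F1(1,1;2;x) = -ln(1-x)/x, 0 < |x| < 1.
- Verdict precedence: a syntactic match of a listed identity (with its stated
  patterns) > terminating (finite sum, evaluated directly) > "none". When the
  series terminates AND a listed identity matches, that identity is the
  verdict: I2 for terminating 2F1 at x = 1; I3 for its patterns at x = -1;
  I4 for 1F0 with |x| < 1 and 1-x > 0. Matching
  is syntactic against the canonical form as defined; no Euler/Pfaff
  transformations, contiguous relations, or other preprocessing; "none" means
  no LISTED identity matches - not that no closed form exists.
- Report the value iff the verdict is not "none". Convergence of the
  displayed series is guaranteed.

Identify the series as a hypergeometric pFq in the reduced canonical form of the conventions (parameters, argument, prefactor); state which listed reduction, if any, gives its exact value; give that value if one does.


Reduced: x = -\frac{1}{5}, 2F1, upper = {1, 1}, lower = {2}, C = -\frac{7}{12}. Verdict at x = -\frac{1}{5}: the logarithmic series (I6) matches (the logarithm: parameters (1,1;2), x = -\frac{1}{5}). Value: \left(-\frac{35}{12}\right) \cdot \ln\left(\frac{6}{5}\right).

Key step: t_0 = -\frac{7}{12} here, and the running product (C = -7/12) telescopes to a rising factorial.
Step ratio: r(k) = -\frac{1}{5} * (k+1) (k+1) / [(k+2) (k+1)] - poly over poly, x = -\frac{1}{5} from leading terms; C = -\frac{7}{12} at k = 0.


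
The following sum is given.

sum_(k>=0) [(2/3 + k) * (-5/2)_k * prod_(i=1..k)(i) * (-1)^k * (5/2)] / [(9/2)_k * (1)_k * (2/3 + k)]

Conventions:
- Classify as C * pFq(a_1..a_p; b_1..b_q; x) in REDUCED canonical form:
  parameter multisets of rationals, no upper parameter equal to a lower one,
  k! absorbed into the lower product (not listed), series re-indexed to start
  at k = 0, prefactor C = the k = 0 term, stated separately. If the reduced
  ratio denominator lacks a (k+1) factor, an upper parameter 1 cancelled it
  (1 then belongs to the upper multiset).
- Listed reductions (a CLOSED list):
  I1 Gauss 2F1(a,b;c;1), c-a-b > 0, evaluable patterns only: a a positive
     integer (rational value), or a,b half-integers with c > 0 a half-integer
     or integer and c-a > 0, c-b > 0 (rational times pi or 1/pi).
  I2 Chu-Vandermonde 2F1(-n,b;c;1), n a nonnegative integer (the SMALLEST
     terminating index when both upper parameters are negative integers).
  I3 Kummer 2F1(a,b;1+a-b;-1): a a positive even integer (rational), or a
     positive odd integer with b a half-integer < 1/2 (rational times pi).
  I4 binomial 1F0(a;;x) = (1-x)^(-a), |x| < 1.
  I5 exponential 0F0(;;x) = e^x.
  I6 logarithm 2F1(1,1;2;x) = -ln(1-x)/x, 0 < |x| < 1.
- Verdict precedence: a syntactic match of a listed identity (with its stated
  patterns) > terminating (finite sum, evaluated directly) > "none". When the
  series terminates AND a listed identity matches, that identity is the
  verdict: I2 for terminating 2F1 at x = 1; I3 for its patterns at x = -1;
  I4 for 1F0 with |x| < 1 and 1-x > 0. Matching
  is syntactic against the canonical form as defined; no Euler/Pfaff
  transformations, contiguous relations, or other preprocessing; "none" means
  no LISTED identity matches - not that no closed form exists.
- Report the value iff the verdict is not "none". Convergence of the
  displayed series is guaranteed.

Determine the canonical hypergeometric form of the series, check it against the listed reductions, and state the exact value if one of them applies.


Reduced: x = -1, 2F1, upper = {-5/2, 1}, lower = {9/2}, C = 5/2. Verdict: Kummer's theorem (I3) matches (x = -1; c = 9/2 equals 1+a-b for upper {-5/2, 1}: listed pattern). Value: (175/128) * pi.

Key step: t_0 being 5/2, the running product (C = 5/2) telescopes to a rising factorial.
Consecutive-term ratio: r(k) = (-1) * (k-5/2) (k+1) / [(k+9/2) (k+1)] - poly over poly, x = (-1) from leading terms; C = 5/2 at k = 0.


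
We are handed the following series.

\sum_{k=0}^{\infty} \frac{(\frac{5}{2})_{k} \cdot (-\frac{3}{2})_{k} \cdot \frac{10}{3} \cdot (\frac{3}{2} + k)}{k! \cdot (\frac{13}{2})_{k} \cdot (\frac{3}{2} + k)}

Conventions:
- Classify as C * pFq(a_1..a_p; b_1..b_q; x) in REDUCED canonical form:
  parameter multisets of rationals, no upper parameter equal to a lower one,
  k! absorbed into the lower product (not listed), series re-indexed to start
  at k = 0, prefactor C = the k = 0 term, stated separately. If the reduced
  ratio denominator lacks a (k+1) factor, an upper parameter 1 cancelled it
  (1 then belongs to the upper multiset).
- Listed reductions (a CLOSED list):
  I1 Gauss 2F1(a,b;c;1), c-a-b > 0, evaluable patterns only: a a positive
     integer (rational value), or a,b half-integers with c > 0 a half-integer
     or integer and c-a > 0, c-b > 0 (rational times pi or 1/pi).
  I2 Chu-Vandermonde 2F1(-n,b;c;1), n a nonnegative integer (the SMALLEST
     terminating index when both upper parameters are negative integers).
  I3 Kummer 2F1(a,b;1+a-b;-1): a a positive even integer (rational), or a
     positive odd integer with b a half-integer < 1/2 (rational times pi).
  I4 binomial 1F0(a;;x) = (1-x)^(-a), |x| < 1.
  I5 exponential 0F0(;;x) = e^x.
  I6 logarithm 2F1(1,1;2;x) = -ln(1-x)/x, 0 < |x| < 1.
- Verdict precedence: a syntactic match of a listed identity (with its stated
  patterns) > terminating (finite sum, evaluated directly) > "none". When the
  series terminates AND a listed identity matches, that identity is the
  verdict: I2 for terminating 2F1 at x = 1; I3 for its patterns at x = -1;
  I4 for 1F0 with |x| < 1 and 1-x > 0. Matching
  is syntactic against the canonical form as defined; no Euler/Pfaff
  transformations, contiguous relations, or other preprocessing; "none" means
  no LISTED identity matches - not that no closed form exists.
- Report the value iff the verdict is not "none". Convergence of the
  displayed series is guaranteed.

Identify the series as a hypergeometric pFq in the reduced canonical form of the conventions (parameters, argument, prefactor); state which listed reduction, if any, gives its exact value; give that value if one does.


Classification (C = \frac{10}{3}): 2F1 with upper {-\frac{3}{2}, \frac{5}{2}}, lower {\frac{13}{2}}, argument x = 1. Verdict (x = 1): the half-integer Gauss pattern (I1) applies (x = 1; upper {-\frac{3}{2}, \frac{5}{2}} half-integers, c = \frac{13}{2} in the evaluable pattern). Hence: \frac{17325}{32768} \cdot \pi.

Structural cue: from the first term \frac{10}{3}: k + 3/2 divides numerator and denominator alike; C = 10/3 after cancelling.
Ratio: r(k) = 1 * (k-\frac{3}{2}) (k+\frac{5}{2}) / [(k+\frac{13}{2}) (k+1)] - poly over poly, x = 1 from leading terms; C = \frac{10}{3} at k = 0.
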